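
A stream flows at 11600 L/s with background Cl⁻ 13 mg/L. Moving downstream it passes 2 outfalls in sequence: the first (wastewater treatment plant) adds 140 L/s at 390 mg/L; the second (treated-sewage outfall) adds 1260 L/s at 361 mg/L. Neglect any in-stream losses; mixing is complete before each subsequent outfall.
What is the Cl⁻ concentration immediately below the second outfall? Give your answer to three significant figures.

Outfall 1: combined Q = 11740 L/s; C = (11600·13.00 + 140.0·390.0)/11740 = 17.50 mg/L.
Outfall 2: combined Q = 13000 L/s; C = (11740·17.50 + 1260·361.0)/13000 = 50.79 mg/L.

50.8 mg/L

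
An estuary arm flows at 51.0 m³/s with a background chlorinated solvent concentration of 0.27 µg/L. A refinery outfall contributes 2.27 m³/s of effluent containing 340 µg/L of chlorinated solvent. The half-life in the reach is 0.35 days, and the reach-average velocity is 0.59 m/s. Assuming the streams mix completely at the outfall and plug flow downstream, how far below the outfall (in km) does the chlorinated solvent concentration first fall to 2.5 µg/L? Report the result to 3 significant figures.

Mixed concentration C = ΣQC/ΣQ = (51.00·0.2700 + 2.270·340.0) / 53.27 = 785.6/53.27 = 14.75 µg/L.
Half-life 0.35 d → k = ln 2 / 0.35 = 1.980 d⁻¹.
Set 14.75·exp(−k·t) = 2.5 → t = ln(14.75/2.5)/k = 77430 s = 21.51 h.
Distance = v·t = 0.59·77430 = 45680 m = 45.68 km.

45.7 km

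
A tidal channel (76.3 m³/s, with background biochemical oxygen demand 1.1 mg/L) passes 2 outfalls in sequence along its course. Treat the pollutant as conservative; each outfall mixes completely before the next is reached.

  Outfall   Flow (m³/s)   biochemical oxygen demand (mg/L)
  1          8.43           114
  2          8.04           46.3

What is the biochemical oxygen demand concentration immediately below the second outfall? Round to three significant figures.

15.3 mg/L

Below outfall 1: Q → 84.73 m³/s, C = (76.30·1.100 + 8.430·114.0)/84.73 = 12.33 mg/L.
Below outfall 2: Q → 92.77 m³/s, C = (84.73·12.33 + 8.040·46.30)/92.77 = 15.28 mg/L.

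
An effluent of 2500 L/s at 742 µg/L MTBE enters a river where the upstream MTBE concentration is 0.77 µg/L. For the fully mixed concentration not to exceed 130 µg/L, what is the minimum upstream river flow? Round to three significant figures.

Set C_mix = 130: (Q·0.7700 + 2500·742.0) / (Q + 2500) = 130
→ Q = 2500·(742.0 − 130)/(130 − 0.7700) = 11840 L/s.

11800 L/s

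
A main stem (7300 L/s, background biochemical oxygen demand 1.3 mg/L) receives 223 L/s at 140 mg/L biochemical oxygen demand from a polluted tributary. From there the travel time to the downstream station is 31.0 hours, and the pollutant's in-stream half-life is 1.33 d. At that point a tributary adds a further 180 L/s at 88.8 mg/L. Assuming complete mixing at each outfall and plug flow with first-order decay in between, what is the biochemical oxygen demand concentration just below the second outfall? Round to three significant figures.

4.77 mg/L

After mixing, C = (7300·1.300 + 223.0·140.0) / 7523 = 40710/7523 = 5.411 mg/L; combined flow 7523 L/s.
Half-life 1.33 d → k = ln 2 / 1.33 = 0.5212 d⁻¹.
Decay over the reach: 5.411·exp(−kt) = 5.411·0.5101 = 2.760 mg/L.
Second outfall: C = (7523·2.760 + 180.0·88.80)/7703 = 4.771 mg/L.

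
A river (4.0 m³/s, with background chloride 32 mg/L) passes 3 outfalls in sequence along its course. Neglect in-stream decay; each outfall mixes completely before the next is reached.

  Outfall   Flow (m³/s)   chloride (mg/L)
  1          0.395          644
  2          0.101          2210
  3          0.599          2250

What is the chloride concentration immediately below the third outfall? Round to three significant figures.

383 mg/L

Outfall 1: combined Q = 4.395 m³/s; C = (4.000·32.00 + 0.3950·644.0)/4.395 = 87.00 mg/L.
Outfall 2: combined Q = 4.496 m³/s; C = (4.395·87.00 + 0.1010·2210)/4.496 = 134.7 mg/L.
Outfall 3: combined Q = 5.095 m³/s; C = (4.496·134.7 + 0.5990·2250)/5.095 = 383.4 mg/L.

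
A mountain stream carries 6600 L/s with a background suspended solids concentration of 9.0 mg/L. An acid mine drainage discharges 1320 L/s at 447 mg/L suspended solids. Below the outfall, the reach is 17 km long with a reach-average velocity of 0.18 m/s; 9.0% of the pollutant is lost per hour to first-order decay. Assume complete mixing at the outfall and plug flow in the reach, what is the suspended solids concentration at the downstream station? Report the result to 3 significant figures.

6.91 mg/L

Conservation of mass: C = (6600·9.000 + 1320·447.0) / 7920 = 649400/7920 = 82.00 mg/L.
Travel time t = 17·1000 / 0.18 = 94440 s = 26.23 h.
9.0%/h lost → k = −ln(1 − 0.09) = 0.09431 h⁻¹.
First-order decay: C = 82.00·exp(−k·t) = 82.00·0.08423 = 6.907 mg/L.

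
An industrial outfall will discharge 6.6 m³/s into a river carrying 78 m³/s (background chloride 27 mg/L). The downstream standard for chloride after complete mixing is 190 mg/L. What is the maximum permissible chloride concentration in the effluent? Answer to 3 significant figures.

At the limit, (Qr·Cr + Qe·Cₑ)/(Qr + Qe) = 190:
Cₑ = (84.60·190 − 78.00·27.00) / 6.600 = 2116 mg/L.

2120 mg/L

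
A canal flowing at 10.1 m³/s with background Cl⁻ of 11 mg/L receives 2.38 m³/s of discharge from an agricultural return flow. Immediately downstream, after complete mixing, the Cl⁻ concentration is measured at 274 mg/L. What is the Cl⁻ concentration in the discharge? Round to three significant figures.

1390 mg/L

Mass balance: 10.10·11.00 + 2.380·Cₑ = 12.48·274.0
→ Cₑ = (12.48·274.0 − 10.10·11.00) / 2.380 = 1390 mg/L.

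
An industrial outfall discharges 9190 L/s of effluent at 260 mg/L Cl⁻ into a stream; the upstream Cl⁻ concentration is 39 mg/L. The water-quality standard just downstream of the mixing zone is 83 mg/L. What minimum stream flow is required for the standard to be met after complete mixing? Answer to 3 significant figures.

37000 L/s

Set C_mix = 83: (Q·39.00 + 9190·260.0) / (Q + 9190) = 83
→ Q = 9190·(260.0 − 83)/(83 − 39.00) = 36970 L/s.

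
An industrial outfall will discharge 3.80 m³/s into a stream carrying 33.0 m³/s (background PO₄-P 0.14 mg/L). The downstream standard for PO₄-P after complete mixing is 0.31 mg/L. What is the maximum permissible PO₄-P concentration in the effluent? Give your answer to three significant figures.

At the limit, (Qr·Cr + Qe·Cₑ)/(Qr + Qe) = 0.31:
Cₑ = (36.80·0.31 − 33.00·0.1400) / 3.800 = 1.786 mg/L.

1.79 mg/L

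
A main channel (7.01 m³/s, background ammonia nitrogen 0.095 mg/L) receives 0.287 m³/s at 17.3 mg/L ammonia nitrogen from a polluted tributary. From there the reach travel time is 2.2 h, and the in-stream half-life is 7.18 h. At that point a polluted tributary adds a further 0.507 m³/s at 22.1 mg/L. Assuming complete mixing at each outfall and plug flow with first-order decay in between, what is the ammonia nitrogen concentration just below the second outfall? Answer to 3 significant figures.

2.02 mg/L

Mixed concentration C = ΣQC/ΣQ = (7.010·0.09500 + 0.2870·17.30) / 7.297 = 5.631/7.297 = 0.7717 mg/L; combined flow 7.297 m³/s.
Half-life 7.18 h → k = ln 2 / 7.18 = 0.09654 h⁻¹ = 2.317 d⁻¹.
Decay over the reach: 0.7717·exp(−kt) = 0.7717·0.8087 = 0.6240 mg/L.
At the second outfall, C = (7.297·0.6240 + 0.5070·22.10) / (7.297 + 0.5070) = 2.019 mg/L.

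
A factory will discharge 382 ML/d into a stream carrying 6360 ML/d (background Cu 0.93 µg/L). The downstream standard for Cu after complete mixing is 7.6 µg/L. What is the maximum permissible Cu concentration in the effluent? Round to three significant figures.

119 µg/L

At the limit, (Qr·Cr + Qe·Cₑ)/(Qr + Qe) = 7.6:
Cₑ = (6742·7.6 − 6360·0.9300) / 382.0 = 118.7 µg/L.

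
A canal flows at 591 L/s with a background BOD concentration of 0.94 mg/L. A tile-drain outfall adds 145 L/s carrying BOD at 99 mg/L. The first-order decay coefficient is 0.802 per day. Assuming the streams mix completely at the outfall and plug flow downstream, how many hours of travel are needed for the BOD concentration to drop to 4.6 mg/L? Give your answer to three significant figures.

44.4 h

Mixed concentration C = ΣQC/ΣQ = (591.0·0.9400 + 145.0·99.00) / 736.0 = 14910/736.0 = 20.26 mg/L.
20.26·exp(−k·t) = 4.6 → t = ln(20.26/4.6)/k = 159700 s = 44.37 h.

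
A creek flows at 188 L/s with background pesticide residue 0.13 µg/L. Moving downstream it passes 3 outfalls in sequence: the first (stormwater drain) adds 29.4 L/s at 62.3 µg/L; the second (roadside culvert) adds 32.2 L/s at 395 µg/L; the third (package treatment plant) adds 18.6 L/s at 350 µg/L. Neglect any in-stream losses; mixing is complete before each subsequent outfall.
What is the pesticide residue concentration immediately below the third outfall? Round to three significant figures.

Below outfall 1: Q → 217.4 L/s, C = (188.0·0.1300 + 29.40·62.30)/217.4 = 8.538 µg/L.
Below outfall 2: Q → 249.6 L/s, C = (217.4·8.538 + 32.20·395.0)/249.6 = 58.39 µg/L.
Below outfall 3: Q → 268.2 L/s, C = (249.6·58.39 + 18.60·350.0)/268.2 = 78.62 µg/L.

78.6 µg/L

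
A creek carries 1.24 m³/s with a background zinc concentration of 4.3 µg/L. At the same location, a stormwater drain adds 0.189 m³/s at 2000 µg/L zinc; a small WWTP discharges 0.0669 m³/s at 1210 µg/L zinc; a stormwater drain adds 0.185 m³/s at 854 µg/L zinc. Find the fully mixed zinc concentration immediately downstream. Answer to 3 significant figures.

Conservation of mass: C = (1.240·4.300 + 0.1890·2000 + 0.06690·1210 + 0.1850·854.0) / 1.681 = 622.3/1.681 = 370.2 µg/L.

370 µg/L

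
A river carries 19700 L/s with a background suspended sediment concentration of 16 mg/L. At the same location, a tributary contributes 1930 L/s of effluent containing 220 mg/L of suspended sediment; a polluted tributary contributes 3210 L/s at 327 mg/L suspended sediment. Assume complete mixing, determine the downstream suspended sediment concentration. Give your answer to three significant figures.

Mixed concentration C = ΣQC/ΣQ = (19700·16.00 + 1930·220.0 + 3210·327.0) / 24840 = 1789000/24840 = 72.04 mg/L.

72.0 mg/L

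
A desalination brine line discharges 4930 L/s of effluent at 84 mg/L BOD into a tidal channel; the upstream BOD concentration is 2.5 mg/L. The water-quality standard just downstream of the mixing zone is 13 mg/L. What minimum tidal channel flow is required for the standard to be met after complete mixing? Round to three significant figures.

Set C_mix = 13: (Q·2.500 + 4930·84.00) / (Q + 4930) = 13
→ Q = 4930·(84.00 − 13)/(13 − 2.500) = 33340 L/s.

33300 L/s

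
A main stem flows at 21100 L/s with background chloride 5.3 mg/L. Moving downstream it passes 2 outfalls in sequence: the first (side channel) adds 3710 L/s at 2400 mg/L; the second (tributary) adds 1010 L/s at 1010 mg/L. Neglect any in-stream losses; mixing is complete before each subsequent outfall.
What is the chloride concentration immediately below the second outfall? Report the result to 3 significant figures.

389 mg/L

Outfall 1: combined Q = 24810 L/s; C = (21100·5.300 + 3710·2400)/24810 = 363.4 mg/L.
Outfall 2: combined Q = 25820 L/s; C = (24810·363.4 + 1010·1010)/25820 = 388.7 mg/L.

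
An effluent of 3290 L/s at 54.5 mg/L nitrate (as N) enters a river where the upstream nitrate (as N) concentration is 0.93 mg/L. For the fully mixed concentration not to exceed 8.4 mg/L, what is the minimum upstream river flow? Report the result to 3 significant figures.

20300 L/s

Set C_mix = 8.4: (Q·0.9300 + 3290·54.50) / (Q + 3290) = 8.4
→ Q = 3290·(54.50 − 8.4)/(8.4 − 0.9300) = 20300 L/s.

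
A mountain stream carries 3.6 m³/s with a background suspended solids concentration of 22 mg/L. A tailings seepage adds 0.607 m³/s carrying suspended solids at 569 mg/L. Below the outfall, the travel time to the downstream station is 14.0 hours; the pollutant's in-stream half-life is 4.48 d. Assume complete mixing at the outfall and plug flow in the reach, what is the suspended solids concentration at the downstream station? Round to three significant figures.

92.2 mg/L

After mixing, C = (3.600·22.00 + 0.6070·569.0) / 4.207 = 424.6/4.207 = 100.9 mg/L.
Half-life 4.48 d → k = ln 2 / 4.48 = 0.1547 d⁻¹.
After decay, C = 100.9 × e^(−kt) = 100.9 × 0.9137 = 92.21 mg/L.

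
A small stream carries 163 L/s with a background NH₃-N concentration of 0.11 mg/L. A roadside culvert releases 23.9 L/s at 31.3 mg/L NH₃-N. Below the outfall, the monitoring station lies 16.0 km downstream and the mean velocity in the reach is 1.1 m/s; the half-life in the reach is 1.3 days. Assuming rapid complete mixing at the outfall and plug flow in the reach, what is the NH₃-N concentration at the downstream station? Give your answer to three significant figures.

Flow-weighted average: C = (163.0·0.1100 + 23.90·31.30) / 186.9 = 766.0/186.9 = 4.098 mg/L.
Travel time t = 16.0·1000 / 1.1 = 14550 s = 4.040 h.
Half-life 1.3 d → k = ln 2 / 1.3 = 0.5332 d⁻¹.
Applying C = C₀e^(−kt): 4.098 × 0.9141 = 3.747 mg/L.

3.75 mg/L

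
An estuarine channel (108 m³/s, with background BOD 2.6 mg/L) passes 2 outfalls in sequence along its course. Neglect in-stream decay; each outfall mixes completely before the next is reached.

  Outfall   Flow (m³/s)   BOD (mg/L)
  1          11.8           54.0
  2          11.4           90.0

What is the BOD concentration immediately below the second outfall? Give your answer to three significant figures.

14.8 mg/L

Below outfall 1: Q → 119.8 m³/s, C = (108.0·2.600 + 11.80·54.00)/119.8 = 7.663 mg/L.
Below outfall 2: Q → 131.2 m³/s, C = (119.8·7.663 + 11.40·90.00)/131.2 = 14.82 mg/L.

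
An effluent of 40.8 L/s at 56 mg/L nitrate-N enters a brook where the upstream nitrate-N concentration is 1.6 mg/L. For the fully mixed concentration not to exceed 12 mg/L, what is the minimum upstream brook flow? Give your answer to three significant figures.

Set C_mix = 12: (Q·1.600 + 40.80·56.00) / (Q + 40.80) = 12
→ Q = 40.80·(56.00 − 12)/(12 − 1.600) = 172.6 L/s.

173 L/s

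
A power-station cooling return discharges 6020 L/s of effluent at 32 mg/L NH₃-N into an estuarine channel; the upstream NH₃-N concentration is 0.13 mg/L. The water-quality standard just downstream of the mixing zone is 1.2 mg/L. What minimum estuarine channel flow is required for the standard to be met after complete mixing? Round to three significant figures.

173000 L/s

Set C_mix = 1.2: (Q·0.1300 + 6020·32.00) / (Q + 6020) = 1.2
→ Q = 6020·(32.00 − 1.2)/(1.2 − 0.1300) = 173300 L/s.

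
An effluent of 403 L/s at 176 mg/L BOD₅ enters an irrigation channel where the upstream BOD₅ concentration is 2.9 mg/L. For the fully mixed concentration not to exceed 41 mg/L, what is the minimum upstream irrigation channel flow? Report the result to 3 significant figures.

Set C_mix = 41: (Q·2.900 + 403.0·176.0) / (Q + 403.0) = 41
→ Q = 403.0·(176.0 − 41)/(41 − 2.900) = 1428 L/s.

1430 L/s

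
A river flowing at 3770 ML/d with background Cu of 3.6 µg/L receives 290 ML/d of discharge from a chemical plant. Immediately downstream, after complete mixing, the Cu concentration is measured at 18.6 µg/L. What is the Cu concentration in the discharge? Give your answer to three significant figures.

Mass balance: 3770·3.600 + 290.0·Cₑ = 4060·18.60
→ Cₑ = (4060·18.60 − 3770·3.600) / 290.0 = 213.6 µg/L.

214 µg/L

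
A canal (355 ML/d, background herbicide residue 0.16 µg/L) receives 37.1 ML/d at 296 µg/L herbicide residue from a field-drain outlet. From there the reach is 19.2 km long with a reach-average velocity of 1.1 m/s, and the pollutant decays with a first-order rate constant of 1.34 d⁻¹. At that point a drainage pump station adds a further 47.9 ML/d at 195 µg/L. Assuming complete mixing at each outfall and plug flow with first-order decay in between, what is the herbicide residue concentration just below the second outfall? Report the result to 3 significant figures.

Mass balance: C = (355.0·0.1600 + 37.10·296.0) / 392.1 = 11040/392.1 = 28.15 µg/L; combined flow 392.1 ML/d.
Travel time t = 19.2·1000 / 1.1 = 17450 s = 4.848 h.
After decay, C = 28.15 × e^(−kt) = 28.15 × 0.7628 = 21.48 µg/L.
At the second outfall, C = (392.1·21.48 + 47.90·195.0) / (392.1 + 47.90) = 40.37 µg/L.

40.4 µg/L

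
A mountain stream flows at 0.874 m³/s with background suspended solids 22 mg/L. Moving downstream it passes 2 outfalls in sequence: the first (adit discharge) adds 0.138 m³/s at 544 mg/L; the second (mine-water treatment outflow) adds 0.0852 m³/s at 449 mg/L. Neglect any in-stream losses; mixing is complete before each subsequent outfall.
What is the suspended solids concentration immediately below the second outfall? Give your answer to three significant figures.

121 mg/L

Outfall 1: combined Q = 1.012 m³/s; C = (0.8740·22.00 + 0.1380·544.0)/1.012 = 93.18 mg/L.
Outfall 2: combined Q = 1.097 m³/s; C = (1.012·93.18 + 0.08520·449.0)/1.097 = 120.8 mg/L.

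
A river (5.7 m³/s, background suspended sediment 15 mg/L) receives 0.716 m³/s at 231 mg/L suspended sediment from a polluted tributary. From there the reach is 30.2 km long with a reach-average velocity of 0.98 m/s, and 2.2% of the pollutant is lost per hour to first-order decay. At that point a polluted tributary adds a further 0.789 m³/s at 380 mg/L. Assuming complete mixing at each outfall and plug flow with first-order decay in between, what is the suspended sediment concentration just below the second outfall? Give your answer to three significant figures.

70.4 mg/L

Conservation of mass: C = (5.700·15.00 + 0.7160·231.0) / 6.416 = 250.9/6.416 = 39.10 mg/L; combined flow 6.416 m³/s.
Travel time t = 30.2·1000 / 0.98 = 30820 s = 8.560 h.
2.2%/h lost → k = −ln(1 − 0.022) = 0.02225 h⁻¹.
Applying C = C₀e^(−kt): 39.10 × 0.8266 = 32.32 mg/L.
Second outfall: C = (6.416·32.32 + 0.7890·380.0)/7.205 = 70.40 mg/L.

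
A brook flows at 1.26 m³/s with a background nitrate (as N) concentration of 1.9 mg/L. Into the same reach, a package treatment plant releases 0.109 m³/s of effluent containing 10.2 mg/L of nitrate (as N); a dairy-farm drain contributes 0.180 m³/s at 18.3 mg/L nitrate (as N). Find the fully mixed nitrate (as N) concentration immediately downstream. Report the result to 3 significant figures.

Flow-weighted average: C = (1.260·1.900 + 0.1090·10.20 + 0.1800·18.30) / 1.549 = 6.800/1.549 = 4.390 mg/L.

4.39 mg/L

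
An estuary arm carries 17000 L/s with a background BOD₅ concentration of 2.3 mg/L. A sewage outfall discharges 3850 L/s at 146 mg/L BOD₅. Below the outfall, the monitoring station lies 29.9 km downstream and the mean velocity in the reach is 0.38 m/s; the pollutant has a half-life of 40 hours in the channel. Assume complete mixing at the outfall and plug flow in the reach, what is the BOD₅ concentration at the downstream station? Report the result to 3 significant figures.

After mixing, C = (17000·2.300 + 3850·146.0) / 20850 = 601200/20850 = 28.83 mg/L.
Travel time t = 29.9·1000 / 0.38 = 78680 s = 21.86 h.
Half-life 40 h → k = ln 2 / 40 = 0.01733 h⁻¹ = 0.4159 d⁻¹.
After decay, C = 28.83 × e^(−kt) = 28.83 × 0.6847 = 19.74 mg/L.

19.7 mg/L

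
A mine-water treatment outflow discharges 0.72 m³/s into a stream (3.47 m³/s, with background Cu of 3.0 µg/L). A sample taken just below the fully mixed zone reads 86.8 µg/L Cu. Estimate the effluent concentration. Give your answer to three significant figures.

Mass balance: 3.470·3.000 + 0.7200·Cₑ = 4.190·86.80
→ Cₑ = (4.190·86.80 − 3.470·3.000) / 0.7200 = 490.7 µg/L.

491 µg/L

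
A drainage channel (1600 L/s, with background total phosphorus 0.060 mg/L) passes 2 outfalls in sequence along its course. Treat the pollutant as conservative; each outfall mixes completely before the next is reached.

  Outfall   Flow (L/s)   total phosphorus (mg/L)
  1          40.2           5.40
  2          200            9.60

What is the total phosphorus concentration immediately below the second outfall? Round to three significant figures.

Outfall 1: combined Q = 1640 L/s; C = (1600·0.06000 + 40.20·5.400)/1640 = 0.1909 mg/L.
Outfall 2: combined Q = 1840 L/s; C = (1640·0.1909 + 200.0·9.600)/1840 = 1.213 mg/L.

1.21 mg/L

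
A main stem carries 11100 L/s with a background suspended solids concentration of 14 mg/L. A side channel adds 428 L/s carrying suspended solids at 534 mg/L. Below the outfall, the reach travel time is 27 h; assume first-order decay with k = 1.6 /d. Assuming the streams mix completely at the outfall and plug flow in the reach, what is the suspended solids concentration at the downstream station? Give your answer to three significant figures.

After mixing, C = (11100·14.00 + 428.0·534.0) / 11530 = 384000/11530 = 33.31 mg/L.
Decay over the reach: 33.31·exp(−kt) = 33.31·0.1653 = 5.505 mg/L.

5.51 mg/L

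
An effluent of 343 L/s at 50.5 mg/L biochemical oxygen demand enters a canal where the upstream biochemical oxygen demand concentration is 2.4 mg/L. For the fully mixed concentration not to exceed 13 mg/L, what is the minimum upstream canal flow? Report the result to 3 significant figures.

Set C_mix = 13: (Q·2.400 + 343.0·50.50) / (Q + 343.0) = 13
→ Q = 343.0·(50.50 − 13)/(13 − 2.400) = 1213 L/s.

1210 L/s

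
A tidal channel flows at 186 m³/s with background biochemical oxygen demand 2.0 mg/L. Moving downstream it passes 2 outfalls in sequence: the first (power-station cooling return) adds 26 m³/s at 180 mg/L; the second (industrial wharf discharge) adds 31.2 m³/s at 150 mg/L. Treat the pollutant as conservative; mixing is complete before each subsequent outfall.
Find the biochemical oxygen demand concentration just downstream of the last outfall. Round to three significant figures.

Below outfall 1: Q → 212.0 m³/s, C = (186.0·2.000 + 26.00·180.0)/212.0 = 23.83 mg/L.
Below outfall 2: Q → 243.2 m³/s, C = (212.0·23.83 + 31.20·150.0)/243.2 = 40.02 mg/L.

40.0 mg/L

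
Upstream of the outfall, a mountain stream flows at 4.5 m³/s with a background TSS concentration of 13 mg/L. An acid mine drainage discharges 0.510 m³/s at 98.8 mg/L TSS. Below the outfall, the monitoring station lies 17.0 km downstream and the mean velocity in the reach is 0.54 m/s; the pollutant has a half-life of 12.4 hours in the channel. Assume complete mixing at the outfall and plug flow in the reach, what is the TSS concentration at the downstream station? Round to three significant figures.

13.3 mg/L

Mixed concentration C = ΣQC/ΣQ = (4.500·13.00 + 0.5100·98.80) / 5.010 = 108.9/5.010 = 21.73 mg/L.
Travel time t = 17.0·1000 / 0.54 = 31480 s = 8.745 h.
Half-life 12.4 h → k = ln 2 / 12.4 = 0.05590 h⁻¹ = 1.342 d⁻¹.
After decay, C = 21.73 × e^(−kt) = 21.73 × 0.6133 = 13.33 mg/L.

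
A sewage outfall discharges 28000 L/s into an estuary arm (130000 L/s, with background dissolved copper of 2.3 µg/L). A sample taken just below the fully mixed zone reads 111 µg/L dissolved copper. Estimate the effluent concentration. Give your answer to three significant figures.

616 µg/L

Mass balance: 130000·2.300 + 28000·Cₑ = 158000·111.0
→ Cₑ = (158000·111.0 − 130000·2.300) / 28000 = 615.7 µg/L.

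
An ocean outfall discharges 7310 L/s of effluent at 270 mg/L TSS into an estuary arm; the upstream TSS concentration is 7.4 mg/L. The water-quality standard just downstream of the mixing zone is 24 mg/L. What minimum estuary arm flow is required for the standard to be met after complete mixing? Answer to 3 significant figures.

Set C_mix = 24: (Q·7.400 + 7310·270.0) / (Q + 7310) = 24
→ Q = 7310·(270.0 − 24)/(24 − 7.400) = 108300 L/s.

108000 L/s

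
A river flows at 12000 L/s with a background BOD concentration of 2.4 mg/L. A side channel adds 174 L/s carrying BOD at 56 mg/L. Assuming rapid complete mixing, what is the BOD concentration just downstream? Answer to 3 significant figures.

3.17 mg/L

Flow-weighted average: C = (12000·2.400 + 174.0·56.00) / 12170 = 38540/12170 = 3.166 mg/L.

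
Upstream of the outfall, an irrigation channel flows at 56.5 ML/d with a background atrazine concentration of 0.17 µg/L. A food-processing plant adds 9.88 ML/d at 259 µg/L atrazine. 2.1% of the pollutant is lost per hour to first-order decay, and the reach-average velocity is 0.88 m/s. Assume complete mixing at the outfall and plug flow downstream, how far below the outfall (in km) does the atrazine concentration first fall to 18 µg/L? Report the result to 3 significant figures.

Flow-weighted average: C = (56.50·0.1700 + 9.880·259.0) / 66.38 = 2569/66.38 = 38.69 µg/L.
2.1%/h lost → k = −ln(1 − 0.021) = 0.02122 h⁻¹.
Set 38.69·exp(−k·t) = 18 → t = ln(38.69/18)/k = 129800 s = 36.06 h.
Distance = v·t = 0.88·129800 = 114200 m = 114.2 km.

114 km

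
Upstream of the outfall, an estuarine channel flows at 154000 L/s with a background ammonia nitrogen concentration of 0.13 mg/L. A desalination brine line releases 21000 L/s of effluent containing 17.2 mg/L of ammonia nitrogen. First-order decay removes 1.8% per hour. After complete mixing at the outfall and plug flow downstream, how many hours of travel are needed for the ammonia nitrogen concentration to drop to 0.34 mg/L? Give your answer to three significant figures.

Conservation of mass: C = (154000·0.1300 + 21000·17.20) / 175000 = 381200/175000 = 2.178 mg/L.
1.8%/h lost → k = −ln(1 − 0.018) = 0.01816 h⁻¹.
2.178·exp(−k·t) = 0.34 → t = ln(2.178/0.34)/k = 368100 s = 102.3 h.

102 h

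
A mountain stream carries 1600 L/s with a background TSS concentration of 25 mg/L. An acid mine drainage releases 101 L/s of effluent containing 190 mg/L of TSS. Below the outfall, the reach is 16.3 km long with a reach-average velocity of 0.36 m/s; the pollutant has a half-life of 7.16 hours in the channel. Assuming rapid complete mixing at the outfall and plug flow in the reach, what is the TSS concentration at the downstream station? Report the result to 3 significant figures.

After mixing, C = (1600·25.00 + 101.0·190.0) / 1701 = 59190/1701 = 34.80 mg/L.
Travel time t = 16.3·1000 / 0.36 = 45280 s = 12.58 h.
Half-life 7.16 h → k = ln 2 / 7.16 = 0.09681 h⁻¹ = 2.323 d⁻¹.
First-order decay: C = 34.80·exp(−k·t) = 34.80·0.2959 = 10.30 mg/L.

10.3 mg/L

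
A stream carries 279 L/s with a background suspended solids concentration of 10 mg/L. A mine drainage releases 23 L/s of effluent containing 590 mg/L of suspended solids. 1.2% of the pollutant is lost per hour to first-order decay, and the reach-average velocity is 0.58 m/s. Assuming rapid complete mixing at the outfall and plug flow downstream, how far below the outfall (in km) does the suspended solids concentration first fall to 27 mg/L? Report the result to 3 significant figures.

120 km

Mass balance: C = (279.0·10.00 + 23.00·590.0) / 302.0 = 16360/302.0 = 54.17 mg/L.
1.2%/h lost → k = −ln(1 − 0.012) = 0.01207 h⁻¹.
Set 54.17·exp(−k·t) = 27 → t = ln(54.17/27)/k = 207600 s = 57.68 h.
Distance = v·t = 0.58·207600 = 120400 m = 120.4 km.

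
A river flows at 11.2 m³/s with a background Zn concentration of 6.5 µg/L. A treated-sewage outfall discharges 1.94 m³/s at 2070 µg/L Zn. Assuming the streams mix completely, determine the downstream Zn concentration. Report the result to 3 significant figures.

311 µg/L

Conservation of mass: C = (11.20·6.500 + 1.940·2070) / 13.14 = 4089/13.14 = 311.2 µg/L.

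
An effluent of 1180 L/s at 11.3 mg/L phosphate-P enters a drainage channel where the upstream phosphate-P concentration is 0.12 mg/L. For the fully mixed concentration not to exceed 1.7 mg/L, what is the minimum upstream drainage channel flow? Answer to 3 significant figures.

7170 L/s

Set C_mix = 1.7: (Q·0.1200 + 1180·11.30) / (Q + 1180) = 1.7
→ Q = 1180·(11.30 − 1.7)/(1.7 − 0.1200) = 7170 L/s.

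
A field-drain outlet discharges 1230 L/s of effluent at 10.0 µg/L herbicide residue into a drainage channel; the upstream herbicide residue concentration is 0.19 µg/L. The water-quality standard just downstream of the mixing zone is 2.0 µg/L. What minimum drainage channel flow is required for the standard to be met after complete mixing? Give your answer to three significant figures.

Set C_mix = 2.0: (Q·0.1900 + 1230·10.00) / (Q + 1230) = 2.0
→ Q = 1230·(10.00 − 2.0)/(2.0 − 0.1900) = 5436 L/s.

5440 L/s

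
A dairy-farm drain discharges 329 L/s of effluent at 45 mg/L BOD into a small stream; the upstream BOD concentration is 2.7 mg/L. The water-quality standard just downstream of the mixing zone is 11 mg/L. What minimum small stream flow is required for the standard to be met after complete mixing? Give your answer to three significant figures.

1350 L/s

Set C_mix = 11: (Q·2.700 + 329.0·45.00) / (Q + 329.0) = 11
→ Q = 329.0·(45.00 − 11)/(11 − 2.700) = 1348 L/s.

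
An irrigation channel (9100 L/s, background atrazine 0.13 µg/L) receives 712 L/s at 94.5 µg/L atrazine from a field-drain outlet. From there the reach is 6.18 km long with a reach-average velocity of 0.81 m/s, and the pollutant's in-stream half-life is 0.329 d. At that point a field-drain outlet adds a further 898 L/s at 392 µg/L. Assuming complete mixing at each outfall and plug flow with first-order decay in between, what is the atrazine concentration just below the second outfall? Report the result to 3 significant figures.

38.2 µg/L

Conservation of mass: C = (9100·0.1300 + 712.0·94.50) / 9812 = 68470/9812 = 6.978 µg/L; combined flow 9812 L/s.
Travel time t = 6.18·1000 / 0.81 = 7630 s = 2.119 h.
Half-life 0.329 d → k = ln 2 / 0.329 = 2.107 d⁻¹.
Applying C = C₀e^(−kt): 6.978 × 0.8302 = 5.793 µg/L.
At the second outfall, C = (9812·5.793 + 898.0·392.0) / (9812 + 898.0) = 38.18 µg/L.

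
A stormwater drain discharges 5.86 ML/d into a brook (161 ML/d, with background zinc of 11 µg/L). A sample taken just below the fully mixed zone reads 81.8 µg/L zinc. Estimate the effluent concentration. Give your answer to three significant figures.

2030 µg/L

Mass balance: 161.0·11.00 + 5.860·Cₑ = 166.9·81.80
→ Cₑ = (166.9·81.80 − 161.0·11.00) / 5.860 = 2027 µg/L.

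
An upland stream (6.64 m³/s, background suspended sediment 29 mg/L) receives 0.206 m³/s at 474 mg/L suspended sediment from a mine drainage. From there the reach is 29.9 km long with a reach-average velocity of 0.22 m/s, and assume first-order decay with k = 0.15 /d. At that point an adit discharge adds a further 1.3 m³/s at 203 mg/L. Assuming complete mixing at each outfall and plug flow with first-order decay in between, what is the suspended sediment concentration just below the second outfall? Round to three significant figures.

After mixing, C = (6.640·29.00 + 0.2060·474.0) / 6.846 = 290.2/6.846 = 42.39 mg/L; combined flow 6.846 m³/s.
Travel time t = 29.9·1000 / 0.22 = 135900 s = 37.75 h.
First-order decay: C = 42.39·exp(−k·t) = 42.39·0.7898 = 33.48 mg/L.
At the second outfall, C = (6.846·33.48 + 1.300·203.0) / (6.846 + 1.300) = 60.53 mg/L.

60.5 mg/L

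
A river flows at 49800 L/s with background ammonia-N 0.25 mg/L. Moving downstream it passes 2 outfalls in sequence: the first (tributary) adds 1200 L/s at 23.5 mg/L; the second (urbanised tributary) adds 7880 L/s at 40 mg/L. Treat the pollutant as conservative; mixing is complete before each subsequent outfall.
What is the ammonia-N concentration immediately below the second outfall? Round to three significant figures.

After outfall 1: Q = 49800 + 1200 = 51000 L/s; C = (49800·0.2500 + 1200·23.50)/51000 = 0.7971 mg/L.
After outfall 2: Q = 51000 + 7880 = 58880 L/s; C = (51000·0.7971 + 7880·40.00)/58880 = 6.044 mg/L.

6.04 mg/L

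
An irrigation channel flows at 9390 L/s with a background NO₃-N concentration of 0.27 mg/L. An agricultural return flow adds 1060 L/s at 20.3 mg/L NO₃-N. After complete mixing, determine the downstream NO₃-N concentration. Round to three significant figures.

Flow-weighted average: C = (9390·0.2700 + 1060·20.30) / 10450 = 24050/10450 = 2.302 mg/L.

2.30 mg/L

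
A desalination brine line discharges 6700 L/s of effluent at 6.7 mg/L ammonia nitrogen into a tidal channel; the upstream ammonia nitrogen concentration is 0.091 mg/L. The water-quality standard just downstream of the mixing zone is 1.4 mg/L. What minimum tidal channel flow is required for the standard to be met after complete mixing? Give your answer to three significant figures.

27100 L/s

Set C_mix = 1.4: (Q·0.09100 + 6700·6.700) / (Q + 6700) = 1.4
→ Q = 6700·(6.700 − 1.4)/(1.4 − 0.09100) = 27130 L/s.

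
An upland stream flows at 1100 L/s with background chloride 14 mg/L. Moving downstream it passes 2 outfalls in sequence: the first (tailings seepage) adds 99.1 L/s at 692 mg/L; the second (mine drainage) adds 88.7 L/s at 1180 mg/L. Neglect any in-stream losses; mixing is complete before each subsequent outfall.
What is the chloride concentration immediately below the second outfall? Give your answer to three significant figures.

146 mg/L

Below outfall 1: Q → 1199 L/s, C = (1100·14.00 + 99.10·692.0)/1199 = 70.03 mg/L.
Below outfall 2: Q → 1288 L/s, C = (1199·70.03 + 88.70·1180)/1288 = 146.5 mg/L.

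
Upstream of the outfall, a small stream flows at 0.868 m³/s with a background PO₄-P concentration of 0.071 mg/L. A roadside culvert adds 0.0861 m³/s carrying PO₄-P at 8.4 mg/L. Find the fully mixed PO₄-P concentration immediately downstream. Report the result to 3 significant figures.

0.823 mg/L

Conservation of mass: C = (0.8680·0.07100 + 0.08610·8.400) / 0.9541 = 0.7849/0.9541 = 0.8226 mg/L.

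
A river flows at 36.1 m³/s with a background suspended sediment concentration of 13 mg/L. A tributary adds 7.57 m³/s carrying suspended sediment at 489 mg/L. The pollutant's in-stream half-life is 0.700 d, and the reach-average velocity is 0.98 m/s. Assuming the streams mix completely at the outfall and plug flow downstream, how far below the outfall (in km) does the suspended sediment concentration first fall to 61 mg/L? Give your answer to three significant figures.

38.3 km

Mass balance: C = (36.10·13.00 + 7.570·489.0) / 43.67 = 4171/43.67 = 95.51 mg/L.
Half-life 0.700 d → k = ln 2 / 0.700 = 0.9902 d⁻¹.
Set 95.51·exp(−k·t) = 61 → t = ln(95.51/61)/k = 39120 s = 10.87 h.
Distance = v·t = 0.98·39120 = 38340 m = 38.34 km.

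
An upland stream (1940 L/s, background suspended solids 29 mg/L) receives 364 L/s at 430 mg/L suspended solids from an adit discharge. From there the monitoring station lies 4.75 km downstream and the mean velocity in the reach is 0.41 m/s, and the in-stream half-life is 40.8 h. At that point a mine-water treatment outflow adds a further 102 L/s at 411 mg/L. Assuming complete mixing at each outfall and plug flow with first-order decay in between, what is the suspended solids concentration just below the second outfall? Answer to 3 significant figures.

Conservation of mass: C = (1940·29.00 + 364.0·430.0) / 2304 = 212800/2304 = 92.35 mg/L; combined flow 2304 L/s.
Travel time t = 4.75·1000 / 0.41 = 11590 s = 3.218 h.
Half-life 40.8 h → k = ln 2 / 40.8 = 0.01699 h⁻¹ = 0.4077 d⁻¹.
After decay, C = 92.35 × e^(−kt) = 92.35 × 0.9468 = 87.44 mg/L.
At the second outfall, C = (2304·87.44 + 102.0·411.0) / (2304 + 102.0) = 101.2 mg/L.

101 mg/L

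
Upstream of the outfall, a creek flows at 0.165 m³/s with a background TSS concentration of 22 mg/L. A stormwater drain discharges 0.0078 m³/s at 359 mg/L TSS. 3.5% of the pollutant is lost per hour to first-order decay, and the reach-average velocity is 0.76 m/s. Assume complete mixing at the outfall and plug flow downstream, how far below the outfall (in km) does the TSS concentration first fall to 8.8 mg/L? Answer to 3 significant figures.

111 km

Mass balance: C = (0.1650·22.00 + 0.007800·359.0) / 0.1728 = 6.430/0.1728 = 37.21 mg/L.
3.5%/h lost → k = −ln(1 − 0.035) = 0.03563 h⁻¹.
Set 37.21·exp(−k·t) = 8.8 → t = ln(37.21/8.8)/k = 145700 s = 40.47 h.
Distance = v·t = 0.76·145700 = 110700 m = 110.7 km.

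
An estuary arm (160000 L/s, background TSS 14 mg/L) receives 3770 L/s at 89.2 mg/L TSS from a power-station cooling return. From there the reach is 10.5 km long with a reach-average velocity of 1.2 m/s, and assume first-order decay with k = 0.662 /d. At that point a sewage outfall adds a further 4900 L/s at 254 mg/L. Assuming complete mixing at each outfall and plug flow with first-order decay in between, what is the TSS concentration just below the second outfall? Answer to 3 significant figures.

21.7 mg/L

Mixed concentration C = ΣQC/ΣQ = (160000·14.00 + 3770·89.20) / 163800 = 2576000/163800 = 15.73 mg/L; combined flow 163800 L/s.
Travel time t = 10.5·1000 / 1.2 = 8750 s = 2.431 h.
Decay over the reach: 15.73·exp(−kt) = 15.73·0.9352 = 14.71 mg/L.
Second outfall: C = (163800·14.71 + 4900·254.0)/168700 = 21.66 mg/L.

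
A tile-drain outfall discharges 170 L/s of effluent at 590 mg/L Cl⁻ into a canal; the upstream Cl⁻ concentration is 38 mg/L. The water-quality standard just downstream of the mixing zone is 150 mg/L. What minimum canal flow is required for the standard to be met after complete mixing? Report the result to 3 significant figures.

668 L/s

Set C_mix = 150: (Q·38.00 + 170.0·590.0) / (Q + 170.0) = 150
→ Q = 170.0·(590.0 − 150)/(150 − 38.00) = 667.9 L/s.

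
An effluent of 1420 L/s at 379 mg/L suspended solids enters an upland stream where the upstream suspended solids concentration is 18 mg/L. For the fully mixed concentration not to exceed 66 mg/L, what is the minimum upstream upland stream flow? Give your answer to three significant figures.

Set C_mix = 66: (Q·18.00 + 1420·379.0) / (Q + 1420) = 66
→ Q = 1420·(379.0 − 66)/(66 − 18.00) = 9260 L/s.

9260 L/s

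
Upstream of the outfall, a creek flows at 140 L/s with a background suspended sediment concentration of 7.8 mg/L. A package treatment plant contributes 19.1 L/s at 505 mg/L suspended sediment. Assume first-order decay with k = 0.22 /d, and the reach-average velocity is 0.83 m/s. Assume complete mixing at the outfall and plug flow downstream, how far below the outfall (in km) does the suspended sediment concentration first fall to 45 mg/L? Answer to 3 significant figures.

132 km

Flow-weighted average: C = (140.0·7.800 + 19.10·505.0) / 159.1 = 10740/159.1 = 67.49 mg/L.
Set 67.49·exp(−k·t) = 45 → t = ln(67.49/45)/k = 159200 s = 44.21 h.
Distance = v·t = 0.83·159200 = 132100 m = 132.1 km.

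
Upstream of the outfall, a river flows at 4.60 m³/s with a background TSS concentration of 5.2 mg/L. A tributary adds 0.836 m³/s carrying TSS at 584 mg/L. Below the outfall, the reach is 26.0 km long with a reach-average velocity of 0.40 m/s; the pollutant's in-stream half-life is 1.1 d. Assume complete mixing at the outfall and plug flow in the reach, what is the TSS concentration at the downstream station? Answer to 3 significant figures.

58.6 mg/L

Mixed concentration C = ΣQC/ΣQ = (4.600·5.200 + 0.8360·584.0) / 5.436 = 512.1/5.436 = 94.21 mg/L.
Travel time t = 26.0·1000 / 0.40 = 65000 s = 18.06 h.
Half-life 1.1 d → k = ln 2 / 1.1 = 0.6301 d⁻¹.
Decay over the reach: 94.21·exp(−kt) = 94.21·0.6225 = 58.65 mg/L.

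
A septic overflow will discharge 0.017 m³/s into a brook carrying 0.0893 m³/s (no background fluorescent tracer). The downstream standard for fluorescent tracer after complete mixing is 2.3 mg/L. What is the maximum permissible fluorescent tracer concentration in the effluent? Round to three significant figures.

14.4 mg/L

At the limit, (Qr·Cr + Qe·Cₑ)/(Qr + Qe) = 2.3:
Cₑ = (0.1063·2.3 − 0.08930·0) / 0.01700 = 14.38 mg/L.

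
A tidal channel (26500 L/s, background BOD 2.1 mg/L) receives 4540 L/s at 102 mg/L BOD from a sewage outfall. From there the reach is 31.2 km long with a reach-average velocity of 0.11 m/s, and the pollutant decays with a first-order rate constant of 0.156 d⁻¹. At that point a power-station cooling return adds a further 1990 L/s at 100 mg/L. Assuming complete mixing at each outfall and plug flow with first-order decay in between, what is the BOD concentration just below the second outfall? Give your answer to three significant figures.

Flow-weighted average: C = (26500·2.100 + 4540·102.0) / 31040 = 518700/31040 = 16.71 mg/L; combined flow 31040 L/s.
Travel time t = 31.2·1000 / 0.11 = 283600 s = 78.79 h.
After decay, C = 16.71 × e^(−kt) = 16.71 × 0.5992 = 10.01 mg/L.
Second outfall: C = (31040·10.01 + 1990·100.0)/33030 = 15.44 mg/L.

15.4 mg/L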